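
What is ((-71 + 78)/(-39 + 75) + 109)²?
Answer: 15452761/1296 ≈ 11923.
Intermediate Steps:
((-71 + 78)/(-39 + 75) + 109)² = (7/36 + 109)² = (3931/36)² = 15452761/1296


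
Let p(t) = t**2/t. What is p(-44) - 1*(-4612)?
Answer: 4568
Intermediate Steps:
p(t) = t
p(-44) - 1*(-4612) = -44 - 1*(-4612) = -44 + 4612 = 4568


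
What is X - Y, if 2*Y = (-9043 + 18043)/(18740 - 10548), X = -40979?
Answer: -83926117/2048 ≈ -40980.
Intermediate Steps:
Y = 1125/2048 (Y = ((-9043 + 18043)/(18740 - 10548))/2 = (9000/8192)/2 = (9000*(1/8192))/2 = (1/2)*(1125/1024) = 1125/2048 ≈ 0.54932)
X - Y = -40979 - 1*1125/2048 = -40979 - 1125/2048 = -83926117/2048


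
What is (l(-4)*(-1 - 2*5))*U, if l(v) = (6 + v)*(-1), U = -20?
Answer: -440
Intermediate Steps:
l(v) = -6 - v
(l(-4)*(-1 - 2*5))*U = ((-6 - 1*(-4))*(-1 - 2*5))*(-20) = ((-6 + 4)*(-1 - 10))*(-20) = -2*(-11)*(-20) = 22*(-20) = -440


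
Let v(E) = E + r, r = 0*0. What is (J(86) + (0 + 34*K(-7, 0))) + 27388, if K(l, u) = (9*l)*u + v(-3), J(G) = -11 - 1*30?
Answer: 27245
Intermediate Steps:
r = 0
v(E) = E (v(E) = E + 0 = E)
J(G) = -41 (J(G) = -11 - 30 = -41)
K(l, u) = -3 + 9*l*u (K(l, u) = (9*l)*u - 3 = 9*l*u - 3 = -3 + 9*l*u)
(J(86) + (0 + 34*K(-7, 0))) + 27388 = (-41 + (0 + 34*(-3 + 9*(-7)*0))) + 27388 = (-41 + (0 + 34*(-3 + 0))) + 27388 = (-41 + (0 + 34*(-3))) + 27388 = (-41 + (0 - 102)) + 27388 = (-41 - 102) + 27388 = -143 + 27388 = 27245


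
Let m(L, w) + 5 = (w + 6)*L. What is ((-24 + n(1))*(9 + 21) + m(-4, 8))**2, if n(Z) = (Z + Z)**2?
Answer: 436921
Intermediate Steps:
n(Z) = 4*Z**2 (n(Z) = (2*Z)**2 = 4*Z**2)
m(L, w) = -5 + L*(6 + w) (m(L, w) = -5 + (w + 6)*L = -5 + (6 + w)*L = -5 + L*(6 + w))
((-24 + n(1))*(9 + 21) + m(-4, 8))**2 = ((-24 + 4*1**2)*(9 + 21) + (-5 + 6*(-4) - 4*8))**2 = ((-24 + 4*1)*30 + (-5 - 24 - 32))**2 = ((-24 + 4)*30 - 61)**2 = (-20*30 - 61)**2 = (-600 - 61)**2 = (-661)**2 = 436921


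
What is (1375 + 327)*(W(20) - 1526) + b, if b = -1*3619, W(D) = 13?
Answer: -2578745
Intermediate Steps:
b = -3619
(1375 + 327)*(W(20) - 1526) + b = (1375 + 327)*(13 - 1526) - 3619 = 1702*(-1513) - 3619 = -2575126 - 3619 = -2578745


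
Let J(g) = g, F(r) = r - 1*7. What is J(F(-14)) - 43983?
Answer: -44004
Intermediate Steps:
F(r) = -7 + r (F(r) = r - 7 = -7 + r)
J(F(-14)) - 43983 = (-7 - 14) - 43983 = -21 - 43983 = -44004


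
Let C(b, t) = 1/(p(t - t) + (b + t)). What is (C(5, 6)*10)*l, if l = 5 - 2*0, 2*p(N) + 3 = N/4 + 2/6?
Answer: 150/29 ≈ 5.1724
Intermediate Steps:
p(N) = -4/3 + N/8 (p(N) = -3/2 + (N/4 + 2/6)/2 = -3/2 + (N*(¼) + 2*(⅙))/2 = -3/2 + (N/4 + ⅓)/2 = -3/2 + (⅓ + N/4)/2 = -3/2 + (⅙ + N/8) = -4/3 + N/8)
C(b, t) = 1/(-4/3 + b + t) (C(b, t) = 1/((-4/3 + (t - t)/8) + (b + t)) = 1/((-4/3 + (⅛)*0) + (b + t)) = 1/((-4/3 + 0) + (b + t)) = 1/(-4/3 + (b + t)) = 1/(-4/3 + b + t))
l = 5 (l = 5 + 0 = 5)
(C(5, 6)*10)*l = ((3/(-4 + 3*5 + 3*6))*10)*5 = ((3/(-4 + 15 + 18))*10)*5 = ((3/29)*10)*5 = (30/29)*5 = 150/29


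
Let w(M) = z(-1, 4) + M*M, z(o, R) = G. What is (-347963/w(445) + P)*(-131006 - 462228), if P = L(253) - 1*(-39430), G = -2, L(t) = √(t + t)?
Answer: -661684637894274/28289 - 593234*√506 ≈ -2.3404e+10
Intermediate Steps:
L(t) = √2*√t (L(t) = √(2*t) = √2*√t)
z(o, R) = -2
P = 39430 + √506 (P = √2*√253 - 1*(-39430) = √506 + 39430 = 39430 + √506 ≈ 39453.)
w(M) = -2 + M² (w(M) = -2 + M*M = -2 + M²)
(-347963/w(445) + P)*(-131006 - 462228) = (-347963/(-2 + 445²) + (39430 + √506))*(-131006 - 462228) = (-347963/(-2 + 198025) + (39430 + √506))*(-593234) = (-347963/198023 + (39430 + √506))*(-593234) = (-347963*1/198023 + (39430 + √506))*(-593234) = (-49709/28289 + (39430 + √506))*(-593234) = (1115385561/28289 + √506)*(-593234) = -661684637894274/28289 - 593234*√506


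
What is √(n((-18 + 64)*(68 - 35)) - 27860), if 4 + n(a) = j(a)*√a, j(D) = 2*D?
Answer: 2*√(-6966 + 759*√1518) ≈ 300.70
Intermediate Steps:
n(a) = -4 + 2*a^(3/2) (n(a) = -4 + (2*a)*√a = -4 + 2*a^(3/2))
√(n((-18 + 64)*(68 - 35)) - 27860) = √((-4 + 2*((-18 + 64)*(68 - 35))^(3/2)) - 27860) = √((-4 + 2*(46*33)^(3/2)) - 27860) = √((-4 + 2*1518^(3/2)) - 27860) = √((-4 + 2*(1518*√1518)) - 27860) = √((-4 + 3036*√1518) - 27860) = √(-27864 + 3036*√1518)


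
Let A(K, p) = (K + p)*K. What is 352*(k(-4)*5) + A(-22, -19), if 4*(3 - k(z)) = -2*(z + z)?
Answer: -858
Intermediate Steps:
k(z) = 3 + z (k(z) = 3 - (-1)*(z + z)/2 = 3 - (-1)*2*z/2 = 3 - (-1)*z = 3 + z)
A(K, p) = K*(K + p)
352*(k(-4)*5) + A(-22, -19) = 352*((3 - 4)*5) - 22*(-22 - 19) = 352*(-1*5) - 22*(-41) = 352*(-5) + 902 = -1760 + 902 = -858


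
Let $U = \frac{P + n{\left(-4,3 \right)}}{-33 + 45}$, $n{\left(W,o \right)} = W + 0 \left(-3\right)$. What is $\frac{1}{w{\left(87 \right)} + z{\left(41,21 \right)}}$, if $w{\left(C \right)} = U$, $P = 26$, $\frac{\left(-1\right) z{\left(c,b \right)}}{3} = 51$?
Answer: $- \frac{6}{907} \approx -0.0066152$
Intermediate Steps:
$z{\left(c,b \right)} = -153$ ($z{\left(c,b \right)} = \left(-3\right) 51 = -153$)
$n{\left(W,o \right)} = W$ ($n{\left(W,o \right)} = W + 0 = W$)
$U = \frac{11}{6}$ ($U = \frac{26 - 4}{-33 + 45} = \frac{22}{12} = 22 \cdot \frac{1}{12} = \frac{11}{6} \approx 1.8333$)
$w{\left(C \right)} = \frac{11}{6}$
$\frac{1}{w{\left(87 \right)} + z{\left(41,21 \right)}} = \frac{1}{\frac{11}{6} - 153} = \frac{1}{- \frac{907}{6}} = - \frac{6}{907}$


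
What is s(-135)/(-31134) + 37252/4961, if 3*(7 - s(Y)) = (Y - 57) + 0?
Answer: 1159451537/154455774 ≈ 7.5067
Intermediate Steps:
s(Y) = 26 - Y/3 (s(Y) = 7 - ((Y - 57) + 0)/3 = 7 - ((-57 + Y) + 0)/3 = 7 - (-57 + Y)/3 = 7 + (19 - Y/3) = 26 - Y/3)
s(-135)/(-31134) + 37252/4961 = (26 - ⅓*(-135))/(-31134) + 37252/4961 = (26 + 45)*(-1/31134) + 37252*(1/4961) = 71*(-1/31134) + 37252/4961 = -71/31134 + 37252/4961 = 1159451537/154455774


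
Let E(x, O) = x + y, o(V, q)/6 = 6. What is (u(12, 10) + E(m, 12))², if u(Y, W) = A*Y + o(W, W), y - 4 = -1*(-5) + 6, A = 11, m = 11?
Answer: 37636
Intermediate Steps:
o(V, q) = 36 (o(V, q) = 6*6 = 36)
y = 15 (y = 4 + (-1*(-5) + 6) = 4 + (5 + 6) = 4 + 11 = 15)
E(x, O) = 15 + x (E(x, O) = x + 15 = 15 + x)
u(Y, W) = 36 + 11*Y (u(Y, W) = 11*Y + 36 = 36 + 11*Y)
(u(12, 10) + E(m, 12))² = ((36 + 11*12) + (15 + 11))² = ((36 + 132) + 26)² = (168 + 26)² = 194² = 37636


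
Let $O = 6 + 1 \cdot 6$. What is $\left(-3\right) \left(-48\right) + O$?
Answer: $156$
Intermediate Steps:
$O = 12$ ($O = 6 + 6 = 12$)
$\left(-3\right) \left(-48\right) + O = \left(-3\right) \left(-48\right) + 12 = 144 + 12 = 156$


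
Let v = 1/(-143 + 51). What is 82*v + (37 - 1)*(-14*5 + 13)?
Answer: -94433/46 ≈ -2052.9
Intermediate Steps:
v = -1/92 (v = 1/(-92) = -1/92 ≈ -0.010870)
82*v + (37 - 1)*(-14*5 + 13) = 82*(-1/92) + (37 - 1)*(-14*5 + 13) = -41/46 + 36*(-70 + 13) = -41/46 + 36*(-57) = -41/46 - 2052 = -94433/46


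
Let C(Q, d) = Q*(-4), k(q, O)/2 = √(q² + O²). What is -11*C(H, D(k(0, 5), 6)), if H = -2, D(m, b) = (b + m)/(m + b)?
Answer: -88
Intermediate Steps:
k(q, O) = 2*√(O² + q²) (k(q, O) = 2*√(q² + O²) = 2*√(O² + q²))
D(m, b) = 1 (D(m, b) = (b + m)/(b + m) = 1)
C(Q, d) = -4*Q
-11*C(H, D(k(0, 5), 6)) = -(-44)*(-2) = -11*8 = -88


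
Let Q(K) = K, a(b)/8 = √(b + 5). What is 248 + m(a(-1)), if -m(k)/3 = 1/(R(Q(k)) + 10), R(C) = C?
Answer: 6445/26 ≈ 247.88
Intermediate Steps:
a(b) = 8*√(5 + b) (a(b) = 8*√(b + 5) = 8*√(5 + b))
m(k) = -3/(10 + k) (m(k) = -3/(k + 10) = -3/(10 + k))
248 + m(a(-1)) = 248 - 3/(10 + 8*√(5 - 1)) = 248 - 3/(10 + 8*√4) = 248 - 3/(10 + 8*2) = 248 - 3/(10 + 16) = 248 - 3/26 = 6445/26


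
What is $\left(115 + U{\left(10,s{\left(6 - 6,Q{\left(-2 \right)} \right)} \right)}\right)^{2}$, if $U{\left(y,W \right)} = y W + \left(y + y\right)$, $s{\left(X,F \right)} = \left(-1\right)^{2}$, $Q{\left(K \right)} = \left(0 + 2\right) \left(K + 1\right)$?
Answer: $21025$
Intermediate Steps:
$Q{\left(K \right)} = 2 + 2 K$ ($Q{\left(K \right)} = 2 \left(1 + K\right) = 2 + 2 K$)
$s{\left(X,F \right)} = 1$
$U{\left(y,W \right)} = 2 y + W y$ ($U{\left(y,W \right)} = W y + 2 y = 2 y + W y$)
$\left(115 + U{\left(10,s{\left(6 - 6,Q{\left(-2 \right)} \right)} \right)}\right)^{2} = \left(115 + 10 \left(2 + 1\right)\right)^{2} = \left(115 + 10 \cdot 3\right)^{2} = \left(115 + 30\right)^{2} = 145^{2} = 21025$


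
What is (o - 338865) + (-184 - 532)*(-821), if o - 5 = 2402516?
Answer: 2651492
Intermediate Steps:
o = 2402521 (o = 5 + 2402516 = 2402521)
(o - 338865) + (-184 - 532)*(-821) = (2402521 - 338865) + (-184 - 532)*(-821) = 2063656 - 716*(-821) = 2063656 + 587836 = 2651492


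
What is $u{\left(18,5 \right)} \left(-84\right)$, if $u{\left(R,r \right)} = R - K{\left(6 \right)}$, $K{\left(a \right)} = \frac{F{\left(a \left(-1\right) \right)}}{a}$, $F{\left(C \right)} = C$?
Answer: $-1596$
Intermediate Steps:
$K{\left(a \right)} = -1$ ($K{\left(a \right)} = \frac{a \left(-1\right)}{a} = \frac{\left(-1\right) a}{a} = -1$)
$u{\left(R,r \right)} = 1 + R$ ($u{\left(R,r \right)} = R - -1 = R + 1 = 1 + R$)
$u{\left(18,5 \right)} \left(-84\right) = \left(1 + 18\right) \left(-84\right) = 19 \left(-84\right) = -1596$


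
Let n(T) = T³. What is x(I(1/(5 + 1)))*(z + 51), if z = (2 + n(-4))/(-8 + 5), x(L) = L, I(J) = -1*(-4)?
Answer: 860/3 ≈ 286.67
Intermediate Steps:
I(J) = 4
z = 62/3 (z = (2 + (-4)³)/(-8 + 5) = (2 - 64)/(-3) = -62*(-⅓) = 62/3 ≈ 20.667)
x(I(1/(5 + 1)))*(z + 51) = 4*(62/3 + 51) = 4*(215/3) = 860/3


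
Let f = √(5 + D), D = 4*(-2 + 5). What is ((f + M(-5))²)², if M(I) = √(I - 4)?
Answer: (√17 + 3*I)⁴ ≈ -548.0 + 395.82*I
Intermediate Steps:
M(I) = √(-4 + I)
D = 12 (D = 4*3 = 12)
f = √17 (f = √(5 + 12) = √17 ≈ 4.1231)
((f + M(-5))²)² = ((√17 + √(-4 - 5))²)² = ((√17 + √(-9))²)² = ((√17 + 3*I)²)² = (√17 + 3*I)⁴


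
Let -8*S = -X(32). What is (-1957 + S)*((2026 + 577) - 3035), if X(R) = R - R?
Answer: 845424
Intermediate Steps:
X(R) = 0
S = 0 (S = -(-1)*0/8 = -⅛*0 = 0)
(-1957 + S)*((2026 + 577) - 3035) = (-1957 + 0)*((2026 + 577) - 3035) = -1957*(2603 - 3035) = -1957*(-432) = 845424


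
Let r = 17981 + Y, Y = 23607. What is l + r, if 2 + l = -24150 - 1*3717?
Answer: 13719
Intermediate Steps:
r = 41588 (r = 17981 + 23607 = 41588)
l = -27869 (l = -2 + (-24150 - 1*3717) = -2 + (-24150 - 3717) = -2 - 27867 = -27869)
l + r = -27869 + 41588 = 13719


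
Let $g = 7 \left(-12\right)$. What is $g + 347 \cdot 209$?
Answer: $72439$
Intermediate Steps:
$g = -84$
$g + 347 \cdot 209 = -84 + 347 \cdot 209 = -84 + 72523 = 72439$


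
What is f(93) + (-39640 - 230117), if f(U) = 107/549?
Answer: -148096486/549 ≈ -2.6976e+5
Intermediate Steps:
f(U) = 107/549 (f(U) = 107*(1/549) = 107/549)
f(93) + (-39640 - 230117) = 107/549 + (-39640 - 230117) = 107/549 - 269757 = -148096486/549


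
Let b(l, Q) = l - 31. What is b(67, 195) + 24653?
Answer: 24689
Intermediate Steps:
b(l, Q) = -31 + l
b(67, 195) + 24653 = (-31 + 67) + 24653 = 36 + 24653 = 24689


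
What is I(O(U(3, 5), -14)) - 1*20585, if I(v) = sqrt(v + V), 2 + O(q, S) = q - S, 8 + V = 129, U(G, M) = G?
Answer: -20585 + 2*sqrt(34) ≈ -20573.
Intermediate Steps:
V = 121 (V = -8 + 129 = 121)
O(q, S) = -2 + q - S (O(q, S) = -2 + (q - S) = -2 + q - S)
I(v) = sqrt(121 + v) (I(v) = sqrt(v + 121) = sqrt(121 + v))
I(O(U(3, 5), -14)) - 1*20585 = sqrt(121 + (-2 + 3 - 1*(-14))) - 1*20585 = sqrt(121 + (-2 + 3 + 14)) - 20585 = sqrt(121 + 15) - 20585 = sqrt(136) - 20585 = 2*sqrt(34) - 20585 = -20585 + 2*sqrt(34)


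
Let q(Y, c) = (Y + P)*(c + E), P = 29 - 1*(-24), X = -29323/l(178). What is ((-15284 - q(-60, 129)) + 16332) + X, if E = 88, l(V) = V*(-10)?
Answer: 4598583/1780 ≈ 2583.5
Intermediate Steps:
l(V) = -10*V
X = 29323/1780 (X = -29323/((-10*178)) = -29323/(-1780) = -29323*(-1/1780) = 29323/1780 ≈ 16.474)
P = 53 (P = 29 + 24 = 53)
q(Y, c) = (53 + Y)*(88 + c) (q(Y, c) = (Y + 53)*(c + 88) = (53 + Y)*(88 + c))
((-15284 - q(-60, 129)) + 16332) + X = ((-15284 - (4664 + 53*129 + 88*(-60) - 60*129)) + 16332) + 29323/1780 = ((-15284 - (4664 + 6837 - 5280 - 7740)) + 16332) + 29323/1780 = ((-15284 - 1*(-1519)) + 16332) + 29323/1780 = ((-15284 + 1519) + 16332) + 29323/1780 = (-13765 + 16332) + 29323/1780 = 2567 + 29323/1780 = 4598583/1780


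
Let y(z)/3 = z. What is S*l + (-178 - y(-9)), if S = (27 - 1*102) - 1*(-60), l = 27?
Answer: -556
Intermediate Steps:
y(z) = 3*z
S = -15 (S = (27 - 102) + 60 = -75 + 60 = -15)
S*l + (-178 - y(-9)) = -15*27 + (-178 - 3*(-9)) = -405 + (-178 - 1*(-27)) = -405 + (-178 + 27) = -405 - 151 = -556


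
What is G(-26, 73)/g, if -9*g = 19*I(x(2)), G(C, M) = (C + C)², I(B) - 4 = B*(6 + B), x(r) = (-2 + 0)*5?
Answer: -6084/209 ≈ -29.110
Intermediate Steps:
x(r) = -10 (x(r) = -2*5 = -10)
I(B) = 4 + B*(6 + B)
G(C, M) = 4*C² (G(C, M) = (2*C)² = 4*C²)
g = -836/9 (g = -19*(4 + (-10)² + 6*(-10))/9 = -19*(4 + 100 - 60)/9 = -19*44/9 = -⅑*836 = -836/9 ≈ -92.889)
G(-26, 73)/g = (4*(-26)²)/(-836/9) = (4*676)*(-9/836) = 2704*(-9/836) = -6084/209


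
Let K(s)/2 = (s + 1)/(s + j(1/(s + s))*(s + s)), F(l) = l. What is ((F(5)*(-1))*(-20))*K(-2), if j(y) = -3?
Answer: -20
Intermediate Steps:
K(s) = -2*(1 + s)/(5*s) (K(s) = 2*((s + 1)/(s - 3*(s + s))) = 2*((1 + s)/(s - 6*s)) = 2*((1 + s)/((-5*s))) = 2*((1 + s)*(-1/(5*s))) = 2*(-(1 + s)/(5*s)) = -2*(1 + s)/(5*s))
((F(5)*(-1))*(-20))*K(-2) = ((5*(-1))*(-20))*((⅖)*(-1 - 1*(-2))/(-2)) = (-5*(-20))*((⅖)*(-½)*(-1 + 2)) = 100*((⅖)*(-½)*1) = 100*(-⅕) = -20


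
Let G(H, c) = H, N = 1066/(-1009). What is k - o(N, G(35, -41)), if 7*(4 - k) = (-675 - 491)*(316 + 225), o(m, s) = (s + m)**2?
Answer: 634029151547/7126567 ≈ 88967.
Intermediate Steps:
N = -1066/1009 (N = 1066*(-1/1009) = -1066/1009 ≈ -1.0565)
o(m, s) = (m + s)**2
k = 630834/7 (k = 4 - (-675 - 491)*(316 + 225)/7 = 4 - (-1166)*541/7 = 4 - 1/7*(-630806) = 4 + 630806/7 = 630834/7 ≈ 90119.)
k - o(N, G(35, -41)) = 630834/7 - (-1066/1009 + 35)**2 = 630834/7 - (34249/1009)**2 = 630834/7 - 1*1172994001/1018081 = 630834/7 - 1172994001/1018081 = 634029151547/7126567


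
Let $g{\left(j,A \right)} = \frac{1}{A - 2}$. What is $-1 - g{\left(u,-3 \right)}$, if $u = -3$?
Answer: $- \frac{4}{5} \approx -0.8$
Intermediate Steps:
$g{\left(j,A \right)} = \frac{1}{-2 + A}$
$-1 - g{\left(u,-3 \right)} = -1 - \frac{1}{-2 - 3} = -1 - \frac{1}{-5} = -1 - - \frac{1}{5} = -1 + \frac{1}{5} = - \frac{4}{5}$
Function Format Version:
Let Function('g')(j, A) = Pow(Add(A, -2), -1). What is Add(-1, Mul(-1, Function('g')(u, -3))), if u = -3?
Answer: Rational(-4, 5) ≈ -0.80000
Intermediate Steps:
Function('g')(j, A) = Pow(Add(-2, A), -1)
Add(-1, Mul(-1, Function('g')(u, -3))) = Add(-1, Mul(-1, Pow(Add(-2, -3), -1))) = Add(-1, Mul(-1, Pow(-5, -1))) = Add(-1, Mul(-1, Rational(-1, 5))) = Add(-1, Rational(1, 5)) = Rational(-4, 5)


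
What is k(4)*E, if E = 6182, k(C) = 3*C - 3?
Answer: 55638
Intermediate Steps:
k(C) = -3 + 3*C
k(4)*E = (-3 + 3*4)*6182 = (-3 + 12)*6182 = 9*6182 = 55638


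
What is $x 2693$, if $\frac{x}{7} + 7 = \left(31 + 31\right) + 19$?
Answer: $1394974$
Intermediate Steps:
$x = 518$ ($x = -49 + 7 \left(\left(31 + 31\right) + 19\right) = -49 + 7 \left(62 + 19\right) = -49 + 7 \cdot 81 = -49 + 567 = 518$)
$x 2693 = 518 \cdot 2693 = 1394974$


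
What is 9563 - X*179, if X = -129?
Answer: 32654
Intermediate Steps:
9563 - X*179 = 9563 - (-129)*179 = 9563 - 1*(-23091) = 9563 + 23091 = 32654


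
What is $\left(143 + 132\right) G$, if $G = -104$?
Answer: $-28600$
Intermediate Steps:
$\left(143 + 132\right) G = \left(143 + 132\right) \left(-104\right) = 275 \left(-104\right) = -28600$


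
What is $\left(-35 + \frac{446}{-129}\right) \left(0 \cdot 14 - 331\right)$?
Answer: $\frac{1642091}{129} \approx 12729.0$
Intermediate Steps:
$\left(-35 + \frac{446}{-129}\right) \left(0 \cdot 14 - 331\right) = \left(-35 + 446 \left(- \frac{1}{129}\right)\right) \left(0 - 331\right) = \left(-35 - \frac{446}{129}\right) \left(-331\right) = \left(- \frac{4961}{129}\right) \left(-331\right) = \frac{1642091}{129}$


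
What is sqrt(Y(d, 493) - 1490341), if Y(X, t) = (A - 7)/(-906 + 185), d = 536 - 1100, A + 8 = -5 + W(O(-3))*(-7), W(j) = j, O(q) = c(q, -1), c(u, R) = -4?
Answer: I*sqrt(774740361549)/721 ≈ 1220.8*I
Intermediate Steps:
O(q) = -4
A = 15 (A = -8 + (-5 - 4*(-7)) = -8 + (-5 + 28) = -8 + 23 = 15)
d = -564
Y(X, t) = -8/721 (Y(X, t) = (15 - 7)/(-906 + 185) = 8/(-721) = 8*(-1/721) = -8/721)
sqrt(Y(d, 493) - 1490341) = sqrt(-8/721 - 1490341) = sqrt(-1074535869/721) = I*sqrt(774740361549)/721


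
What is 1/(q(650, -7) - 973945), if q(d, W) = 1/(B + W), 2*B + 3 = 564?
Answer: -547/532747913 ≈ -1.0268e-6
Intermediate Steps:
B = 561/2 (B = -3/2 + (½)*564 = -3/2 + 282 = 561/2 ≈ 280.50)
q(d, W) = 1/(561/2 + W)
1/(q(650, -7) - 973945) = 1/(2/(561 + 2*(-7)) - 973945) = 1/(2/(561 - 14) - 973945) = 1/(2/547 - 973945) = 1/(-532747913/547) = -547/532747913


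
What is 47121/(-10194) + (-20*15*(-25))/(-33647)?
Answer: -553978429/114332506 ≈ -4.8453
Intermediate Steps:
47121/(-10194) + (-20*15*(-25))/(-33647) = 47121*(-1/10194) - 300*(-25)*(-1/33647) = -15707/3398 + 7500*(-1/33647) = -15707/3398 - 7500/33647 = -553978429/114332506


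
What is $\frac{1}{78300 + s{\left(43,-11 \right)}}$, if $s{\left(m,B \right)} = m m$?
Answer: $\frac{1}{80149} \approx 1.2477 \cdot 10^{-5}$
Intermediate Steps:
$s{\left(m,B \right)} = m^{2}$
$\frac{1}{78300 + s{\left(43,-11 \right)}} = \frac{1}{78300 + 43^{2}} = \frac{1}{78300 + 1849} = \frac{1}{80149}$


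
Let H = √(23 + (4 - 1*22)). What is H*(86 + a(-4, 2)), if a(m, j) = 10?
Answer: 96*√5 ≈ 214.66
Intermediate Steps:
H = √5 (H = √(23 + (4 - 22)) = √(23 - 18) = √5 ≈ 2.2361)
H*(86 + a(-4, 2)) = √5*(86 + 10) = √5*96 = 96*√5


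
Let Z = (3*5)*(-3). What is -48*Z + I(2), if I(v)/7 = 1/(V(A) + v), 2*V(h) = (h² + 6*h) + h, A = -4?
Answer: 8633/4 ≈ 2158.3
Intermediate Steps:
V(h) = h²/2 + 7*h/2 (V(h) = ((h² + 6*h) + h)/2 = (h² + 7*h)/2 = h²/2 + 7*h/2)
I(v) = 7/(-6 + v) (I(v) = 7/((½)*(-4)*(7 - 4) + v) = 7/((½)*(-4)*3 + v) = 7/(-6 + v))
Z = -45 (Z = 15*(-3) = -45)
-48*Z + I(2) = -48*(-45) + 7/(-6 + 2) = 2160 + 7/(-4) = 2160 + 7*(-¼) = 2160 - 7/4 = 8633/4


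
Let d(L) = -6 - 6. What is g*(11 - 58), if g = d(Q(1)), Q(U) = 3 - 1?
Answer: 564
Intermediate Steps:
Q(U) = 2
d(L) = -12
g = -12
g*(11 - 58) = -12*(11 - 58) = -12*(-47) = 564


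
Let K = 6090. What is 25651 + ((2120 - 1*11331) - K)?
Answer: 10350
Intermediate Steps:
25651 + ((2120 - 1*11331) - K) = 25651 + ((2120 - 1*11331) - 1*6090) = 25651 + ((2120 - 11331) - 6090) = 25651 + (-9211 - 6090) = 25651 - 15301 = 10350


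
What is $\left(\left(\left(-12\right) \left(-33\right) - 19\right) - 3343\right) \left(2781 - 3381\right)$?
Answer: $1779600$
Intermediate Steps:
$\left(\left(\left(-12\right) \left(-33\right) - 19\right) - 3343\right) \left(2781 - 3381\right) = \left(\left(396 - 19\right) - 3343\right) \left(-600\right) = \left(377 - 3343\right) \left(-600\right) = \left(-2966\right) \left(-600\right) = 1779600$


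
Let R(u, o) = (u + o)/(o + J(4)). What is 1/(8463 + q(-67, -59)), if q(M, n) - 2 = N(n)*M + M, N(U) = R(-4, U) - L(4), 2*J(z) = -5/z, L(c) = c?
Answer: 53/455546 ≈ 0.00011634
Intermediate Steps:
J(z) = -5/(2*z) (J(z) = (-5/z)/2 = -5/(2*z))
R(u, o) = (o + u)/(-5/8 + o) (R(u, o) = (u + o)/(o - 5/2/4) = (o + u)/(o - 5/2*1/4) = (o + u)/(o - 5/8) = (o + u)/(-5/8 + o))
N(U) = -4 + 8*(-4 + U)/(-5 + 8*U) (N(U) = 8*(U - 4)/(-5 + 8*U) - 1*4 = 8*(-4 + U)/(-5 + 8*U) - 4 = -4 + 8*(-4 + U)/(-5 + 8*U))
q(M, n) = 2 + M + 12*M*(-1 - 2*n)/(-5 + 8*n) (q(M, n) = 2 + ((12*(-1 - 2*n)/(-5 + 8*n))*M + M) = 2 + (12*M*(-1 - 2*n)/(-5 + 8*n) + M) = 2 + (M + 12*M*(-1 - 2*n)/(-5 + 8*n)) = 2 + M + 12*M*(-1 - 2*n)/(-5 + 8*n))
1/(8463 + q(-67, -59)) = 1/(8463 + (-10 - 17*(-67) + 16*(-59) - 16*(-67)*(-59))/(-5 + 8*(-59))) = 1/(8463 + (-10 + 1139 - 944 - 63248)/(-5 - 472)) = 1/(8463 - 63063/(-477)) = 1/(8463 - 1/477*(-63063)) = 1/(8463 + 7007/53) = 1/(455546/53) = 53/455546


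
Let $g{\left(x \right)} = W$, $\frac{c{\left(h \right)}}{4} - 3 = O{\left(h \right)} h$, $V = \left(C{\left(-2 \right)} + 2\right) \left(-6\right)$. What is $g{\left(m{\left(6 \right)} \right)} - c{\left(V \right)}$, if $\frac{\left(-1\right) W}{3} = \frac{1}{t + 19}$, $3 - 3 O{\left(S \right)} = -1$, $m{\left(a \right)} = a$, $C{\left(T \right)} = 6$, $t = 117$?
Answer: $\frac{33181}{136} \approx 243.98$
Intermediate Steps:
$V = -48$ ($V = \left(6 + 2\right) \left(-6\right) = 8 \left(-6\right) = -48$)
$O{\left(S \right)} = \frac{4}{3}$ ($O{\left(S \right)} = 1 - - \frac{1}{3} = 1 + \frac{1}{3} = \frac{4}{3}$)
$W = - \frac{3}{136}$ ($W = - \frac{3}{117 + 19} = - \frac{3}{136} \approx -0.022059$)
$c{\left(h \right)} = 12 + \frac{16 h}{3}$ ($c{\left(h \right)} = 12 + 4 \frac{4 h}{3} = 12 + \frac{16 h}{3}$)
$g{\left(x \right)} = - \frac{3}{136}$
$g{\left(m{\left(6 \right)} \right)} - c{\left(V \right)} = - \frac{3}{136} - \left(12 + \frac{16}{3} \left(-48\right)\right) = - \frac{3}{136} - \left(12 - 256\right) = - \frac{3}{136} - -244 = - \frac{3}{136} + 244 = \frac{33181}{136}$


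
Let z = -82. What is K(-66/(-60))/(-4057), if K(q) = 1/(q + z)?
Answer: 10/3282113 ≈ 3.0468e-6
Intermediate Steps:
K(q) = 1/(-82 + q) (K(q) = 1/(q - 82) = 1/(-82 + q))
K(-66/(-60))/(-4057) = 1/(-82 - 66/(-60)*(-4057)) = -1/4057/(-82 - 66*(-1/60)) = -1/4057/(-82 + 11/10) = -1/4057/(-809/10) = -10/809*(-1/4057) = 10/3282113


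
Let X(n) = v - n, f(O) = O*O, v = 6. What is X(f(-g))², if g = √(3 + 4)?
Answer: 1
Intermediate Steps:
g = √7 ≈ 2.6458
f(O) = O²
X(n) = 6 - n
X(f(-g))² = (6 - (-√7)²)² = (6 - 1*7)² = (6 - 7)² = (-1)² = 1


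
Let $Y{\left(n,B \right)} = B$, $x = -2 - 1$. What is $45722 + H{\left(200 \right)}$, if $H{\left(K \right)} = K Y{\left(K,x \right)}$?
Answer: $45122$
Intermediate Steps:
$x = -3$
$H{\left(K \right)} = - 3 K$ ($H{\left(K \right)} = K \left(-3\right) = - 3 K$)
$45722 + H{\left(200 \right)} = 45722 - 600 = 45122$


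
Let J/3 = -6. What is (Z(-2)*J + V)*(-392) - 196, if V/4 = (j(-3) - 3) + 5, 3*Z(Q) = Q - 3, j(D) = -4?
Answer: -8820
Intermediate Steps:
J = -18 (J = 3*(-6) = -18)
Z(Q) = -1 + Q/3 (Z(Q) = (Q - 3)/3 = (-3 + Q)/3 = -1 + Q/3)
V = -8 (V = 4*((-4 - 3) + 5) = 4*(-7 + 5) = 4*(-2) = -8)
(Z(-2)*J + V)*(-392) - 196 = ((-1 + (⅓)*(-2))*(-18) - 8)*(-392) - 196 = ((-1 - ⅔)*(-18) - 8)*(-392) - 196 = (-5/3*(-18) - 8)*(-392) - 196 = (30 - 8)*(-392) - 196 = 22*(-392) - 196 = -8624 - 196 = -8820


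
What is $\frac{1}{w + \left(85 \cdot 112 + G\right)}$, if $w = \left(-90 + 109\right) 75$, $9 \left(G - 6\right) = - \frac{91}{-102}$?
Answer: $\frac{918}{10053109} \approx 9.1315 \cdot 10^{-5}$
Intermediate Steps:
$G = \frac{5599}{918}$ ($G = 6 + \frac{\left(-91\right) \frac{1}{-102}}{9} = 6 + \frac{\left(-91\right) \left(- \frac{1}{102}\right)}{9} = 6 + \frac{1}{9} \cdot \frac{91}{102} = 6 + \frac{91}{918} = \frac{5599}{918} \approx 6.0991$)
$w = 1425$ ($w = 19 \cdot 75 = 1425$)
$\frac{1}{w + \left(85 \cdot 112 + G\right)} = \frac{1}{1425 + \left(85 \cdot 112 + \frac{5599}{918}\right)} = \frac{1}{1425 + \left(9520 + \frac{5599}{918}\right)} = \frac{1}{1425 + \frac{8744959}{918}} = \frac{1}{\frac{10053109}{918}} = \frac{918}{10053109}$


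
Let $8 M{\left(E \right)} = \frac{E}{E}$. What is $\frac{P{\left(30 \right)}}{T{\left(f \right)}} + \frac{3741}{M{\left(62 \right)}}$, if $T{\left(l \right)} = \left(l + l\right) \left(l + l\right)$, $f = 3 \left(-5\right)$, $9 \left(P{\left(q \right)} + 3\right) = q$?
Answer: $\frac{80805601}{2700} \approx 29928.0$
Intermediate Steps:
$P{\left(q \right)} = -3 + \frac{q}{9}$
$M{\left(E \right)} = \frac{1}{8}$ ($M{\left(E \right)} = \frac{E \frac{1}{E}}{8} = \frac{1}{8} \cdot 1 = \frac{1}{8}$)
$f = -15$
$T{\left(l \right)} = 4 l^{2}$ ($T{\left(l \right)} = 2 l 2 l = 4 l^{2}$)
$\frac{P{\left(30 \right)}}{T{\left(f \right)}} + \frac{3741}{M{\left(62 \right)}} = \frac{-3 + \frac{1}{9} \cdot 30}{4 \left(-15\right)^{2}} + 3741 \frac{1}{\frac{1}{8}} = \frac{-3 + \frac{10}{3}}{4 \cdot 225} + 3741 \cdot 8 = \frac{1}{3 \cdot 900} + 29928 = \frac{1}{3} \cdot \frac{1}{900} + 29928 = \frac{1}{2700} + 29928 = \frac{80805601}{2700}$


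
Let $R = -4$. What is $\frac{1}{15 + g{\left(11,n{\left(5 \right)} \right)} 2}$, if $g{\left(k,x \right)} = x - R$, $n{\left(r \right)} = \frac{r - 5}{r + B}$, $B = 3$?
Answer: $\frac{1}{23} \approx 0.043478$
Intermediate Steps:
$n{\left(r \right)} = \frac{-5 + r}{3 + r}$ ($n{\left(r \right)} = \frac{r - 5}{r + 3} = \frac{-5 + r}{3 + r}$)
$g{\left(k,x \right)} = 4 + x$ ($g{\left(k,x \right)} = x - -4 = x + 4 = 4 + x$)
$\frac{1}{15 + g{\left(11,n{\left(5 \right)} \right)} 2} = \frac{1}{15 + \left(4 + \frac{-5 + 5}{3 + 5}\right) 2} = \frac{1}{15 + \left(4 + \frac{1}{8} \cdot 0\right) 2} = \frac{1}{15 + \left(4 + 0\right) 2} = \frac{1}{15 + 4 \cdot 2} = \frac{1}{15 + 8} = \frac{1}{23}$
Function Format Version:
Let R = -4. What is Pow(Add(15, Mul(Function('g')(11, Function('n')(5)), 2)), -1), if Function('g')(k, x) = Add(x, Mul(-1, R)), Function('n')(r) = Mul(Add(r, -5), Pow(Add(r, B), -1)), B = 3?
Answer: Rational(1, 23) ≈ 0.043478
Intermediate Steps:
Function('n')(r) = Mul(Pow(Add(3, r), -1), Add(-5, r)) (Function('n')(r) = Mul(Add(r, -5), Pow(Add(r, 3), -1)) = Mul(Add(-5, r), Pow(Add(3, r), -1)) = Mul(Pow(Add(3, r), -1), Add(-5, r)))
Function('g')(k, x) = Add(4, x) (Function('g')(k, x) = Add(x, Mul(-1, -4)) = Add(x, 4) = Add(4, x))
Pow(Add(15, Mul(Function('g')(11, Function('n')(5)), 2)), -1) = Pow(Add(15, Mul(Add(4, Mul(Pow(Add(3, 5), -1), Add(-5, 5))), 2)), -1) = Pow(Add(15, Mul(Add(4, Mul(Pow(8, -1), 0)), 2)), -1) = Pow(Add(15, Mul(Add(4, Mul(Rational(1, 8), 0)), 2)), -1) = Pow(Add(15, Mul(Add(4, 0), 2)), -1) = Pow(Add(15, Mul(4, 2)), -1) = Pow(Add(15, 8), -1) = Pow(23, -1) = Rational(1, 23)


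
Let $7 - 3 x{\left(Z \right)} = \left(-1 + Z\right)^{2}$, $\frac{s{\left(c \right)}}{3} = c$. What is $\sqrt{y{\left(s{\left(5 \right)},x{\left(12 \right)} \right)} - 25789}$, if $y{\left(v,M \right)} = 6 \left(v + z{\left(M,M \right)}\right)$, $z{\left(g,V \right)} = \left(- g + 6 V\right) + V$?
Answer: $i \sqrt{27067} \approx 164.52 i$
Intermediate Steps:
$z{\left(g,V \right)} = - g + 7 V$
$s{\left(c \right)} = 3 c$
$x{\left(Z \right)} = \frac{7}{3} - \frac{\left(-1 + Z\right)^{2}}{3}$
$y{\left(v,M \right)} = 6 v + 36 M$ ($y{\left(v,M \right)} = 6 \left(v + \left(- M + 7 M\right)\right) = 6 \left(v + 6 M\right) = 6 v + 36 M$)
$\sqrt{y{\left(s{\left(5 \right)},x{\left(12 \right)} \right)} - 25789} = \sqrt{\left(6 \cdot 3 \cdot 5 + 36 \left(\frac{7}{3} - \frac{\left(-1 + 12\right)^{2}}{3}\right)\right) - 25789} = \sqrt{\left(6 \cdot 15 + 36 \left(\frac{7}{3} - \frac{11^{2}}{3}\right)\right) - 25789} = \sqrt{\left(90 + 36 \left(\frac{7}{3} - \frac{121}{3}\right)\right) - 25789} = \sqrt{\left(90 + 36 \left(-38\right)\right) - 25789} = \sqrt{\left(90 - 1368\right) - 25789} = \sqrt{-1278 - 25789} = \sqrt{-27067} = i \sqrt{27067}$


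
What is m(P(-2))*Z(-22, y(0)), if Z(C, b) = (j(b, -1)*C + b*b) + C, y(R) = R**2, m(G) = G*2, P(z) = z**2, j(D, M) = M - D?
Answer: 0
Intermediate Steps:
m(G) = 2*G
Z(C, b) = C + b**2 + C*(-1 - b) (Z(C, b) = ((-1 - b)*C + b*b) + C = (C*(-1 - b) + b**2) + C = (b**2 + C*(-1 - b)) + C = C + b**2 + C*(-1 - b))
m(P(-2))*Z(-22, y(0)) = (2*(-2)**2)*(0**2*(0**2 - 1*(-22))) = (2*4)*(0*(0 + 22)) = 8*(0*22) = 8*0 = 0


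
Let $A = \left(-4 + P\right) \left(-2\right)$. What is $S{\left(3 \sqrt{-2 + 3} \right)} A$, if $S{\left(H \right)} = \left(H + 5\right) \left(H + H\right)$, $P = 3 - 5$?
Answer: $576$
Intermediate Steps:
$P = -2$
$S{\left(H \right)} = 2 H \left(5 + H\right)$ ($S{\left(H \right)} = \left(5 + H\right) 2 H = 2 H \left(5 + H\right)$)
$A = 12$ ($A = \left(-4 - 2\right) \left(-2\right) = \left(-6\right) \left(-2\right) = 12$)
$S{\left(3 \sqrt{-2 + 3} \right)} A = 2 \cdot 3 \sqrt{-2 + 3} \left(5 + 3 \sqrt{-2 + 3}\right) 12 = 2 \cdot 3 \sqrt{1} \left(5 + 3 \sqrt{1}\right) 12 = 2 \cdot 3 \cdot 1 \left(5 + 3 \cdot 1\right) 12 = 2 \cdot 3 \left(5 + 3\right) 12 = 2 \cdot 3 \cdot 8 \cdot 12 = 48 \cdot 12 = 576$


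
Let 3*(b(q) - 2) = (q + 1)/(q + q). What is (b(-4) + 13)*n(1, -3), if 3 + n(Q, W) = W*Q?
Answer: -363/4 ≈ -90.750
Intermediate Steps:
n(Q, W) = -3 + Q*W (n(Q, W) = -3 + W*Q = -3 + Q*W)
b(q) = 2 + (1 + q)/(6*q) (b(q) = 2 + ((q + 1)/(q + q))/3 = 2 + ((1 + q)/((2*q)))/3 = 2 + ((1 + q)*(1/(2*q)))/3 = 2 + ((1 + q)/(2*q))/3 = 2 + (1 + q)/(6*q))
(b(-4) + 13)*n(1, -3) = ((1/6)*(1 + 13*(-4))/(-4) + 13)*(-3 + 1*(-3)) = ((1/6)*(-1/4)*(1 - 52) + 13)*(-3 - 3) = ((1/6)*(-1/4)*(-51) + 13)*(-6) = (17/8 + 13)*(-6) = (121/8)*(-6) = -363/4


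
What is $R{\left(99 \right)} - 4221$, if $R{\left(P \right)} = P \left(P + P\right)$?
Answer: $15381$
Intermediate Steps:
$R{\left(P \right)} = 2 P^{2}$ ($R{\left(P \right)} = P 2 P = 2 P^{2}$)
$R{\left(99 \right)} - 4221 = 2 \cdot 99^{2} - 4221 = 2 \cdot 9801 - 4221 = 19602 - 4221 = 15381$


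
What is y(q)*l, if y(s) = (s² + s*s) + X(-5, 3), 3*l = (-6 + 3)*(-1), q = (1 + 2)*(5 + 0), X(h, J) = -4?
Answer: 446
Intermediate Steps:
q = 15 (q = 3*5 = 15)
l = 1 (l = ((-6 + 3)*(-1))/3 = (-3*(-1))/3 = (⅓)*3 = 1)
y(s) = -4 + 2*s² (y(s) = (s² + s*s) - 4 = (s² + s²) - 4 = 2*s² - 4 = -4 + 2*s²)
y(q)*l = (-4 + 2*15²)*1 = (-4 + 2*225)*1 = (-4 + 450)*1 = 446*1 = 446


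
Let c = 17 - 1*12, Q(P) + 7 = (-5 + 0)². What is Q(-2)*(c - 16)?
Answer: -198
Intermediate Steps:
Q(P) = 18 (Q(P) = -7 + (-5 + 0)² = -7 + (-5)² = -7 + 25 = 18)
c = 5 (c = 17 - 12 = 5)
Q(-2)*(c - 16) = 18*(5 - 16) = 18*(-11) = -198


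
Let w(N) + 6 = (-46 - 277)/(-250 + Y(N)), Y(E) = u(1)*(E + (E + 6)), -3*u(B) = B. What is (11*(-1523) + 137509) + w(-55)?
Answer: 241503/2 ≈ 1.2075e+5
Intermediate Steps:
u(B) = -B/3
Y(E) = -2 - 2*E/3 (Y(E) = (-1/3*1)*(E + (E + 6)) = -(E + (6 + E))/3 = -(6 + 2*E)/3 = -2 - 2*E/3)
w(N) = -6 - 323/(-252 - 2*N/3) (w(N) = -6 + (-46 - 277)/(-250 + (-2 - 2*N/3)) = -6 - 323/(-252 - 2*N/3))
(11*(-1523) + 137509) + w(-55) = (11*(-1523) + 137509) + 3*(-1189 - 4*(-55))/(2*(378 - 55)) = (-16753 + 137509) + (3/2)*(-1189 + 220)/323 = 120756 + (3/2)*(1/323)*(-969) = 120756 - 9/2 = 241503/2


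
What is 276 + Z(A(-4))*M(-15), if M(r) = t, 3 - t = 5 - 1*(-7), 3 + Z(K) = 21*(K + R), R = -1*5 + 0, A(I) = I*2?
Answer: 2760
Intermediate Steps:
A(I) = 2*I
R = -5 (R = -5 + 0 = -5)
Z(K) = -108 + 21*K (Z(K) = -3 + 21*(K - 5) = -3 + 21*(-5 + K) = -3 + (-105 + 21*K) = -108 + 21*K)
t = -9 (t = 3 - (5 - 1*(-7)) = 3 - (5 + 7) = 3 - 1*12 = 3 - 12 = -9)
M(r) = -9
276 + Z(A(-4))*M(-15) = 276 + (-108 + 21*(2*(-4)))*(-9) = 276 + (-108 + 21*(-8))*(-9) = 276 + (-108 - 168)*(-9) = 276 - 276*(-9) = 276 + 2484 = 2760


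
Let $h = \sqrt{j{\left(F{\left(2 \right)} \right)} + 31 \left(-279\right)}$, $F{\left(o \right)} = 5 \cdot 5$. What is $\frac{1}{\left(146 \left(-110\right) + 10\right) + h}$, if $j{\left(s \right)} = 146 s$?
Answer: $- \frac{16050}{257607499} - \frac{i \sqrt{4999}}{257607499} \approx -6.2304 \cdot 10^{-5} - 2.7446 \cdot 10^{-7} i$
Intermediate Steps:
$F{\left(o \right)} = 25$
$h = i \sqrt{4999}$ ($h = \sqrt{146 \cdot 25 + 31 \left(-279\right)} = \sqrt{3650 - 8649} = \sqrt{-4999} = i \sqrt{4999} \approx 70.704 i$)
$\frac{1}{\left(146 \left(-110\right) + 10\right) + h} = \frac{1}{\left(146 \left(-110\right) + 10\right) + i \sqrt{4999}} = \frac{1}{\left(-16060 + 10\right) + i \sqrt{4999}} = \frac{1}{-16050 + i \sqrt{4999}}$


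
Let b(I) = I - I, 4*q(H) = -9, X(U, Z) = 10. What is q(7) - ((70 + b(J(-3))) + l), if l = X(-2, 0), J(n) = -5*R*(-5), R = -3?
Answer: -329/4 ≈ -82.250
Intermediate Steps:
q(H) = -9/4 (q(H) = (1/4)*(-9) = -9/4)
J(n) = -75 (J(n) = -5*(-3)*(-5) = 15*(-5) = -75)
l = 10
b(I) = 0
q(7) - ((70 + b(J(-3))) + l) = -9/4 - ((70 + 0) + 10) = -9/4 - (70 + 10) = -9/4 - 1*80 = -9/4 - 80 = -329/4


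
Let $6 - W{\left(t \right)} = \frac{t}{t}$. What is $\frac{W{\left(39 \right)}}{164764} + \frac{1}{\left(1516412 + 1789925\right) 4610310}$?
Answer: $\frac{38108096418557}{1255768476946707540} \approx 3.0346 \cdot 10^{-5}$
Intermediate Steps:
$W{\left(t \right)} = 5$ ($W{\left(t \right)} = 6 - \frac{t}{t} = 6 - 1 = 5$)
$\frac{W{\left(39 \right)}}{164764} + \frac{1}{\left(1516412 + 1789925\right) 4610310} = \frac{5}{164764} + \frac{1}{\left(1516412 + 1789925\right) 4610310} = 5 \cdot \frac{1}{164764} + \frac{1}{3306337} \cdot \frac{1}{4610310} = \frac{5}{164764} + \frac{1}{3306337} \cdot \frac{1}{4610310} = \frac{5}{164764} + \frac{1}{15243238534470} = \frac{38108096418557}{1255768476946707540}$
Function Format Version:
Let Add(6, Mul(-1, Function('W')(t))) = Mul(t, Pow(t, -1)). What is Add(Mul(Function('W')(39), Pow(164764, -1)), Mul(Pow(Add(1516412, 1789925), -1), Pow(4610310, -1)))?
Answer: Rational(38108096418557, 1255768476946707540) ≈ 3.0346e-5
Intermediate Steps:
Function('W')(t) = 5 (Function('W')(t) = Add(6, Mul(-1, Mul(t, Pow(t, -1)))) = Add(6, Mul(-1, 1)) = Add(6, -1) = 5)
Add(Mul(Function('W')(39), Pow(164764, -1)), Mul(Pow(Add(1516412, 1789925), -1), Pow(4610310, -1))) = Add(Mul(5, Pow(164764, -1)), Mul(Pow(Add(1516412, 1789925), -1), Pow(4610310, -1))) = Add(Mul(5, Rational(1, 164764)), Mul(Pow(3306337, -1), Rational(1, 4610310))) = Add(Rational(5, 164764), Mul(Rational(1, 3306337), Rational(1, 4610310))) = Add(Rational(5, 164764), Rational(1, 15243238534470)) = Rational(38108096418557, 1255768476946707540)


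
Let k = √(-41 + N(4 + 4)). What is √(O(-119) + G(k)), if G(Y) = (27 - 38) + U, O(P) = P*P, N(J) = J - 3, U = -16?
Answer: √14134 ≈ 118.89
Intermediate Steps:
N(J) = -3 + J
O(P) = P²
k = 6*I (k = √(-41 + (-3 + (4 + 4))) = √(-41 + (-3 + 8)) = √(-41 + 5) = √(-36) = 6*I ≈ 6.0*I)
G(Y) = -27 (G(Y) = (27 - 38) - 16 = -11 - 16 = -27)
√(O(-119) + G(k)) = √((-119)² - 27) = √(14161 - 27) = √14134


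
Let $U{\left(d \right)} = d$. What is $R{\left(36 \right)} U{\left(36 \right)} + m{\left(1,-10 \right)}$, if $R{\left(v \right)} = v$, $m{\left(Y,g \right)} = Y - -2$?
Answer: $1299$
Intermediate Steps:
$m{\left(Y,g \right)} = 2 + Y$ ($m{\left(Y,g \right)} = Y + 2 = 2 + Y$)
$R{\left(36 \right)} U{\left(36 \right)} + m{\left(1,-10 \right)} = 36 \cdot 36 + \left(2 + 1\right) = 1296 + 3 = 1299$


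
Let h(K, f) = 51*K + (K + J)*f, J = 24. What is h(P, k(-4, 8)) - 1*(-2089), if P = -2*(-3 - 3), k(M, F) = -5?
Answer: 2521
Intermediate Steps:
P = 12 (P = -2*(-6) = 12)
h(K, f) = 51*K + f*(24 + K) (h(K, f) = 51*K + (K + 24)*f = 51*K + (24 + K)*f = 51*K + f*(24 + K))
h(P, k(-4, 8)) - 1*(-2089) = (24*(-5) + 51*12 + 12*(-5)) - 1*(-2089) = (-120 + 612 - 60) + 2089 = 432 + 2089 = 2521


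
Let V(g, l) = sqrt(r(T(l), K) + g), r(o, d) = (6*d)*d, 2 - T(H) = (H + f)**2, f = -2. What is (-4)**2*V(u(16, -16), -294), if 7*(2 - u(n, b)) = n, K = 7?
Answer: 32*sqrt(3598)/7 ≈ 274.21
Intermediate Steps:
u(n, b) = 2 - n/7
T(H) = 2 - (-2 + H)**2 (T(H) = 2 - (H - 2)**2 = 2 - (-2 + H)**2)
r(o, d) = 6*d**2
V(g, l) = sqrt(294 + g) (V(g, l) = sqrt(6*7**2 + g) = sqrt(6*49 + g) = sqrt(294 + g))
(-4)**2*V(u(16, -16), -294) = (-4)**2*sqrt(294 + (2 - 1/7*16)) = 16*sqrt(294 + (2 - 16/7)) = 16*sqrt(294 - 2/7) = 16*sqrt(2056/7) = 16*(2*sqrt(3598)/7) = 32*sqrt(3598)/7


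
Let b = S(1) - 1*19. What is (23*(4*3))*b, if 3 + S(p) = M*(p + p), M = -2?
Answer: -7176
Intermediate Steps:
S(p) = -3 - 4*p (S(p) = -3 - 2*(p + p) = -3 - 4*p)
b = -26 (b = (-3 - 4*1) - 1*19 = (-3 - 4) - 19 = -7 - 19 = -26)
(23*(4*3))*b = (23*(4*3))*(-26) = (23*12)*(-26) = 276*(-26) = -7176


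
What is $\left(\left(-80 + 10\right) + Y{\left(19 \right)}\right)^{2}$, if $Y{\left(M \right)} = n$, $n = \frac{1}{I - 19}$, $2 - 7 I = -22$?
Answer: $\frac{58323769}{11881} \approx 4909.0$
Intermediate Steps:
$I = \frac{24}{7}$ ($I = \frac{2}{7} - - \frac{22}{7} = \frac{2}{7} + \frac{22}{7} = \frac{24}{7} \approx 3.4286$)
$n = - \frac{7}{109}$ ($n = \frac{1}{\frac{24}{7} - 19} = \frac{1}{- \frac{109}{7}} = - \frac{7}{109} \approx -0.06422$)
$Y{\left(M \right)} = - \frac{7}{109}$
$\left(\left(-80 + 10\right) + Y{\left(19 \right)}\right)^{2} = \left(\left(-80 + 10\right) - \frac{7}{109}\right)^{2} = \left(-70 - \frac{7}{109}\right)^{2} = \left(- \frac{7637}{109}\right)^{2} = \frac{58323769}{11881}$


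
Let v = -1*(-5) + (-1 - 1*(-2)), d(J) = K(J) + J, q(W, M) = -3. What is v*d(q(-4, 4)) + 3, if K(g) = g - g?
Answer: -15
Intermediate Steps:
K(g) = 0
d(J) = J (d(J) = 0 + J = J)
v = 6 (v = 5 + (-1 + 2) = 5 + 1 = 6)
v*d(q(-4, 4)) + 3 = 6*(-3) + 3 = -18 + 3 = -15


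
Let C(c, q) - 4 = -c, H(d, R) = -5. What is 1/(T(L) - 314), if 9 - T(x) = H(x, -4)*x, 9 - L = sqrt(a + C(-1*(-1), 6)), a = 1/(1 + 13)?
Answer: -728/189065 + sqrt(602)/189065 ≈ -0.0037208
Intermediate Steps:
a = 1/14 ≈ 0.071429
C(c, q) = 4 - c
L = 9 - sqrt(602)/14 (L = 9 - sqrt(1/14 + (4 - (-1)*(-1))) = 9 - sqrt(1/14 + (4 - 1*1)) = 9 - sqrt(1/14 + (4 - 1)) = 9 - sqrt(1/14 + 3) = 9 - sqrt(43/14) = 9 - sqrt(602)/14 ≈ 7.2475)
T(x) = 9 + 5*x (T(x) = 9 - (-5)*x = 9 + 5*x)
1/(T(L) - 314) = 1/((9 + 5*(9 - sqrt(602)/14)) - 314) = 1/((9 + (45 - 5*sqrt(602)/14)) - 314) = 1/((54 - 5*sqrt(602)/14) - 314) = 1/(-260 - 5*sqrt(602)/14)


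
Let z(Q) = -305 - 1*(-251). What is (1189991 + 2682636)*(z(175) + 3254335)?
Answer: 12602616466187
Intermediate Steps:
z(Q) = -54 (z(Q) = -305 + 251 = -54)
(1189991 + 2682636)*(z(175) + 3254335) = (1189991 + 2682636)*(-54 + 3254335) = 3872627*3254281 = 12602616466187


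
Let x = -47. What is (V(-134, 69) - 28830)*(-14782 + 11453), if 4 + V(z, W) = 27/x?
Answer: 4511544025/47 ≈ 9.5990e+7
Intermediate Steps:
V(z, W) = -215/47 (V(z, W) = -4 + 27/(-47) = -4 + 27*(-1/47) = -4 - 27/47 = -215/47)
(V(-134, 69) - 28830)*(-14782 + 11453) = (-215/47 - 28830)*(-14782 + 11453) = -1355225/47*(-3329) = 4511544025/47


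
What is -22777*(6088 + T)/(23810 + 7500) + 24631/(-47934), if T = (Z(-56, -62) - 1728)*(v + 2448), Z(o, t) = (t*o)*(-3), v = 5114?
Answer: 10025587445775451/150081354 ≈ 6.6801e+7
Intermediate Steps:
Z(o, t) = -3*o*t (Z(o, t) = (o*t)*(-3) = -3*o*t)
T = -91832928 (T = (-3*(-56)*(-62) - 1728)*(5114 + 2448) = (-10416 - 1728)*7562 = -12144*7562 = -91832928)
-22777*(6088 + T)/(23810 + 7500) + 24631/(-47934) = -22777*(6088 - 91832928)/(23810 + 7500) + 24631/(-47934) = -22777/(31310/(-91826840)) + 24631*(-1/47934) = -22777/(31310*(-1/91826840)) - 24631/47934 = -22777/(-3131/9182684) - 24631/47934 = -22777*(-9182684/3131) - 24631/47934 = 209153993468/3131 - 24631/47934 = 10025587445775451/150081354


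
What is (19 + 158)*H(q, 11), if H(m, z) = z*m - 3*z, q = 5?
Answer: 3894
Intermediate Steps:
H(m, z) = -3*z + m*z (H(m, z) = m*z - 3*z = -3*z + m*z)
(19 + 158)*H(q, 11) = (19 + 158)*(11*(-3 + 5)) = 177*(11*2) = 177*22 = 3894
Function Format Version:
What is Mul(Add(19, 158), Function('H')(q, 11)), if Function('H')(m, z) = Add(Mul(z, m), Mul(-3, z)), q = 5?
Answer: 3894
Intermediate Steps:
Function('H')(m, z) = Add(Mul(-3, z), Mul(m, z)) (Function('H')(m, z) = Add(Mul(m, z), Mul(-3, z)) = Add(Mul(-3, z), Mul(m, z)))
Mul(Add(19, 158), Function('H')(q, 11)) = Mul(Add(19, 158), Mul(11, Add(-3, 5))) = Mul(177, Mul(11, 2)) = Mul(177, 22) = 3894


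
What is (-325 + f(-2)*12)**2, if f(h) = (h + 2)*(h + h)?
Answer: 105625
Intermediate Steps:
f(h) = 2*h*(2 + h) (f(h) = (2 + h)*(2*h) = 2*h*(2 + h))
(-325 + f(-2)*12)**2 = (-325 + (2*(-2)*(2 - 2))*12)**2 = (-325 + (2*(-2)*0)*12)**2 = (-325 + 0*12)**2 = (-325 + 0)**2 = (-325)**2 = 105625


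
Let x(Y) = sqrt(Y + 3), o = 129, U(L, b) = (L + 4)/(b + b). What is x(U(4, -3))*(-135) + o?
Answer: 129 - 45*sqrt(15) ≈ -45.284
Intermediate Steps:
U(L, b) = (4 + L)/(2*b) (U(L, b) = (4 + L)/((2*b)) = (4 + L)*(1/(2*b)) = (4 + L)/(2*b))
x(Y) = sqrt(3 + Y)
x(U(4, -3))*(-135) + o = sqrt(3 + (1/2)*(4 + 4)/(-3))*(-135) + 129 = sqrt(3 + (1/2)*(-1/3)*8)*(-135) + 129 = sqrt(3 - 4/3)*(-135) + 129 = sqrt(5/3)*(-135) + 129 = (sqrt(15)/3)*(-135) + 129 = -45*sqrt(15) + 129 = 129 - 45*sqrt(15)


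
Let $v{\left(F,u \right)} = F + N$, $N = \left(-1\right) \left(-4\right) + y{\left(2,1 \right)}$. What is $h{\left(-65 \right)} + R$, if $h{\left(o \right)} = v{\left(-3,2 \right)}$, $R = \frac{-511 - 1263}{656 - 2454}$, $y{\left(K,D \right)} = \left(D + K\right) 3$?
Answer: $\frac{9877}{899} \approx 10.987$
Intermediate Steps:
$y{\left(K,D \right)} = 3 D + 3 K$
$N = 13$ ($N = \left(-1\right) \left(-4\right) + \left(3 \cdot 1 + 3 \cdot 2\right) = 4 + \left(3 + 6\right) = 4 + 9 = 13$)
$R = \frac{887}{899}$ ($R = - \frac{1774}{-1798} = \left(-1774\right) \left(- \frac{1}{1798}\right) = \frac{887}{899} \approx 0.98665$)
$v{\left(F,u \right)} = 13 + F$ ($v{\left(F,u \right)} = F + 13 = 13 + F$)
$h{\left(o \right)} = 10$ ($h{\left(o \right)} = 13 - 3 = 10$)
$h{\left(-65 \right)} + R = 10 + \frac{887}{899} = \frac{9877}{899}$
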